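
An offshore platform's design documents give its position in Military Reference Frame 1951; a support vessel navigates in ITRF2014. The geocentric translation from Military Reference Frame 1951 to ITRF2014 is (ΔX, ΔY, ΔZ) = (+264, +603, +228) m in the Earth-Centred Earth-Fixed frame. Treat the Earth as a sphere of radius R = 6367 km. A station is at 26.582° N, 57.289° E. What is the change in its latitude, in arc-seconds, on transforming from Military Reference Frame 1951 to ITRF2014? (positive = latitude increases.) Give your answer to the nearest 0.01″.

Δφ = -2.82″

sin φ = 0.447478, cos φ = 0.894295, sin λ = 0.841407, cos λ = 0.540402.
North component: ΔN = −sin φ cos λ·ΔX − sin φ sin λ·ΔY + cos φ·ΔZ = −(0.447478)(0.540402)(264) − (0.447478)(0.841407)(603) + (0.894295)(228) = -86.98 m.
1° of latitude spans πR/180 = 111125 m, so Δφ = -86.98 / 111125 × 3600 = -2.818″.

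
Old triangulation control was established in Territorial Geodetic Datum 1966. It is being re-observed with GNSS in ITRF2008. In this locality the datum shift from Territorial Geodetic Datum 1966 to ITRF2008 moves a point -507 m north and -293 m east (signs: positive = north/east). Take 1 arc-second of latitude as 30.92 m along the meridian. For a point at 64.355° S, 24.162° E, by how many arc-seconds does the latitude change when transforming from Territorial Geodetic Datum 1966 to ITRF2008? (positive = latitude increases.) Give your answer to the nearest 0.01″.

Δφ = -16.40″

1″ of latitude = 30.92 m, so Δφ = -507.0 / 30.92 = -16.397″.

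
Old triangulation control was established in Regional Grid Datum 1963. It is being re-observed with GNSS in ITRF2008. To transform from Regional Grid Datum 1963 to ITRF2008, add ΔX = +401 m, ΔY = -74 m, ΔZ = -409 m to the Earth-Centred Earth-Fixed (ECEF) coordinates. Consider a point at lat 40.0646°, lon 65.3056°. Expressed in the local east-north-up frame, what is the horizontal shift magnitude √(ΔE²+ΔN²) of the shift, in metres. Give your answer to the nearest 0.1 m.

The local east axis at (φ, λ) is (−sin λ, cos λ, 0), so ΔE = −sin(65.3056°)·401 + cos(65.3056°)·(-74) = -395.24 m.
The local north axis is (−sin φ cos λ, −sin φ sin λ, cos φ), giving ΔN = -107.830 + 43.274 − 313.016 = -377.57 m.
Horizontal magnitude = √(ΔE² + ΔN²) = √((-395.24)² + (-377.57)²) = 546.61 m.

546.6 m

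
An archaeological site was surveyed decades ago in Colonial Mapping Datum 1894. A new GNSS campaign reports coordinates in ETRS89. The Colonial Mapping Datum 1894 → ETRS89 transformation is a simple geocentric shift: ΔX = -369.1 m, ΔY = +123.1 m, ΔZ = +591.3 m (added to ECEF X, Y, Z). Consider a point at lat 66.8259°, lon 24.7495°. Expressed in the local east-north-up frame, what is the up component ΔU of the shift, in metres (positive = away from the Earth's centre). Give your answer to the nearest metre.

ΔU = 432 m

At φ = 66.8259°, λ = 24.7495°: sin φ = 0.919313, cos φ = 0.393526, sin λ = 0.418652, cos λ = 0.908147.
ΔU = cos φ cos λ·ΔX + cos φ sin λ·ΔY + sin φ·ΔZ = (0.393526)(0.908147)(-369.1) + (0.393526)(0.418652)(123.1) + (0.919313)(591.3) = 431.96 m.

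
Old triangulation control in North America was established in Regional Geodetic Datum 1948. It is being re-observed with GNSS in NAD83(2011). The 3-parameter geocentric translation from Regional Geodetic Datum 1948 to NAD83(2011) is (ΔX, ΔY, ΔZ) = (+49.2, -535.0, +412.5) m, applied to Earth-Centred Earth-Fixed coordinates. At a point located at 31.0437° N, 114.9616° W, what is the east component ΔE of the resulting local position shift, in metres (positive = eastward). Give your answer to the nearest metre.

At φ = 31.0437°, λ = -114.9616°: sin φ = 0.515692, cos φ = 0.856774, sin λ = -0.906591, cos λ = -0.422011.
ΔE = −sin λ·ΔX + cos λ·ΔY = −(-0.906591)·(49.2) + (-0.422011)·(-535.0) = 270.38 m.

ΔE = 270 m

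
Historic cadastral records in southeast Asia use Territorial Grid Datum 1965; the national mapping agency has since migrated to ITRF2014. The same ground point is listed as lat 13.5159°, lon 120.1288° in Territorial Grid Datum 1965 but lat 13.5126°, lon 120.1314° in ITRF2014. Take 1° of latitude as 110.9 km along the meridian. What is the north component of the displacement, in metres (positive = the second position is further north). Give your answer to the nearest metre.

Δφ = 13.5126° − 13.5159° = -0.0033°; Δλ = 120.1314° − 120.1288° = +0.0026°.
ΔN = Δφ × 110900 = -366.0 m; ΔE = Δλ × 110900 × cos(13.5159°) = +0.0026 × 110900 × 0.972305 = 280.4 m.

ΔN = -366 m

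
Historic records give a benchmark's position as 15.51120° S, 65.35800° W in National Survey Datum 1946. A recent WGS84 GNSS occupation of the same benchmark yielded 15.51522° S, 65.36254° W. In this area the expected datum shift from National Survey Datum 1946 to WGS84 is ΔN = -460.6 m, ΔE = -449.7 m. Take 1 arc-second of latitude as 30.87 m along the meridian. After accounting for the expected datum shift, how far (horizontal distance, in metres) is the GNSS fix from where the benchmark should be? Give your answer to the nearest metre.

Observed coordinate differences: Δφ = -0.00402°, Δλ = -0.00454°.
Converting to metres (1° lat = 111132 m, cos φ = 0.963578): observed ΔN = -446.8 m, observed ΔE = -486.2 m.
Subtracting the expected shift leaves a residual of -446.8 − (-460.6) = 13.8 m north and -486.2 − (-449.7) = -36.5 m east.
Residual distance = √(13.8² + (-36.5)²) = 39.0 m.

39 m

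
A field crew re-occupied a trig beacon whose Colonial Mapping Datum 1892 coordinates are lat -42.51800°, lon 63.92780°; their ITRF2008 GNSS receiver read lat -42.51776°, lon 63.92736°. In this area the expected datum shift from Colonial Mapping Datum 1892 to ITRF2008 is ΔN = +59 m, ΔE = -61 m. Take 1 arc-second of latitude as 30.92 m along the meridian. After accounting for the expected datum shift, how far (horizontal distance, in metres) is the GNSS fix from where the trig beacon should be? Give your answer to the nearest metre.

Observed coordinate differences: Δφ = +0.00024°, Δλ = -0.00044°.
Converting to metres (1° lat = 111312 m, cos φ = 0.737065): observed ΔN = 26.7 m, observed ΔE = -36.1 m.
Subtracting the expected shift leaves a residual of 26.7 − (59) = -32.3 m north and -36.1 − (-61) = 24.9 m east.
Residual distance = √((-32.3)² + 24.9²) = 40.8 m.

41 m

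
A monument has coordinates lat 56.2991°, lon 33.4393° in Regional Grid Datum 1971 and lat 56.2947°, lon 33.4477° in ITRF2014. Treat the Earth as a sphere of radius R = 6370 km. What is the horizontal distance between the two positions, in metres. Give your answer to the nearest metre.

713 m

Δφ = 56.2947° − 56.2991° = -0.0044°; Δλ = 33.4477° − 33.4393° = +0.0084°.
1° along a meridian = πR/180 = 111177 m.
ΔN = Δφ × 111177 = -489.2 m; ΔE = Δλ × 111177 × cos(56.2991°) = +0.0084 × 111177 × 0.554857 = 518.2 m.
Distance = √(ΔE² + ΔN²) = √(518.2² + (-489.2)²) = 712.6 m.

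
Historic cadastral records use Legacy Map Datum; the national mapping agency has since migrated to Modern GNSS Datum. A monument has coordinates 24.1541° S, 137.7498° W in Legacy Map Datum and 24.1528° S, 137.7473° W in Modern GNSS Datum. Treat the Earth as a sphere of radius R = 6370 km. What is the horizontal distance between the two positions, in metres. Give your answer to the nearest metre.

Δφ = -24.1528° − -24.1541° = +0.0013°; Δλ = -137.7473° − -137.7498° = +0.0025°.
1° along a meridian = πR/180 = 111177 m.
ΔN = Δφ × 111177 = 144.5 m; ΔE = Δλ × 111177 × cos(-24.1541°) = +0.0025 × 111177 × 0.912448 = 253.6 m.
Distance = √(ΔE² + ΔN²) = √(253.6² + 144.5²) = 291.9 m.

292 m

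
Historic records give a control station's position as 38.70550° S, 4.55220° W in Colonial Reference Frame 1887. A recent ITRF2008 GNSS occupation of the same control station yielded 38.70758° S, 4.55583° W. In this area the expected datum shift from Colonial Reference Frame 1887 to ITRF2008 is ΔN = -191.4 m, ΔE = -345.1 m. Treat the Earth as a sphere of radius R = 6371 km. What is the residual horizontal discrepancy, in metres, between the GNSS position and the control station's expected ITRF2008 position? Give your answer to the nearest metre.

50 m

Observed coordinate differences: Δφ = -0.00208°, Δλ = -0.00363°.
Converting to metres (1° lat = 111195 m, cos φ = 0.780370): observed ΔN = -231.3 m, observed ΔE = -315.0 m.
Subtracting the expected shift leaves a residual of -231.3 − (-191.4) = -39.9 m north and -315.0 − (-345.1) = 30.1 m east.
Residual distance = √((-39.9)² + 30.1²) = 50.0 m.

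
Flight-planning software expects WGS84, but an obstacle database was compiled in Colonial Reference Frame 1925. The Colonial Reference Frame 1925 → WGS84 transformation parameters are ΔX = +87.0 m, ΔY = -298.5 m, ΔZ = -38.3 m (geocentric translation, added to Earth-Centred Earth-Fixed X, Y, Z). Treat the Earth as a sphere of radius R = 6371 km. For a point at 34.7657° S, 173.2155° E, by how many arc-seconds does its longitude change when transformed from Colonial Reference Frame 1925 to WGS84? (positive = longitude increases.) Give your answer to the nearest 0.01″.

sin φ = -0.570222, cos φ = 0.821491, sin λ = 0.118135, cos λ = -0.992998.
East component: ΔE = −sin λ·ΔX + cos λ·ΔY = −(0.118135)(87.0) + (-0.992998)(-298.5) = 286.13 m.
1° of latitude spans πR/180 = 111195 m; at latitude φ, 1° of longitude spans that × cos φ = 91345.6 m, so Δλ = 286.13 / 91345.6 × 3600 = 11.277″.

Δλ = 11.28″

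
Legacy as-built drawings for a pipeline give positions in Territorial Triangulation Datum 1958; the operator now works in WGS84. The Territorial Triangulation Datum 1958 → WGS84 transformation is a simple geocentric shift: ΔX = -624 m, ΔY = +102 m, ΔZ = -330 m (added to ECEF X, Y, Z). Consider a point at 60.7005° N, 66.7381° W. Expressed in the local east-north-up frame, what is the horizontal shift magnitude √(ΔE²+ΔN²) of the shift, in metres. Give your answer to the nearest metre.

550 m

At φ = 60.7005°, λ = -66.7381°: sin φ = 0.872074, cos φ = 0.489375, sin λ = -0.918709, cos λ = 0.394935.
ΔE = −sin λ·ΔX + cos λ·ΔY = −(-0.918709)·(-624) + (0.394935)·(102) = -532.99 m.
ΔN = −sin φ cos λ·ΔX − sin φ sin λ·ΔY + cos φ·ΔZ = −(0.872074)(0.394935)(-624) − (0.872074)(-0.918709)(102) + (0.489375)(-330) = 135.14 m.
Horizontal magnitude = √(ΔE² + ΔN²) = √((-532.99)² + 135.14²) = 549.86 m.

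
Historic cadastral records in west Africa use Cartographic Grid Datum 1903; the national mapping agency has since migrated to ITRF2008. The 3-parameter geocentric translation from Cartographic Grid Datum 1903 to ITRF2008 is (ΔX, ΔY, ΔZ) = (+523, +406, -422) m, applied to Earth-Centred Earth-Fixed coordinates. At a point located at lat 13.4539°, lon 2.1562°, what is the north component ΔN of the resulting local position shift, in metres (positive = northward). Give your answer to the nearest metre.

At φ = 13.4539°, λ = 2.1562°: sin φ = 0.232663, cos φ = 0.972557, sin λ = 0.037624, cos λ = 0.999292.
ΔN = −sin φ cos λ·ΔX − sin φ sin λ·ΔY + cos φ·ΔZ = −(0.232663)(0.999292)(523) − (0.232663)(0.037624)(406) + (0.972557)(-422) = -535.57 m.

ΔN = -536 m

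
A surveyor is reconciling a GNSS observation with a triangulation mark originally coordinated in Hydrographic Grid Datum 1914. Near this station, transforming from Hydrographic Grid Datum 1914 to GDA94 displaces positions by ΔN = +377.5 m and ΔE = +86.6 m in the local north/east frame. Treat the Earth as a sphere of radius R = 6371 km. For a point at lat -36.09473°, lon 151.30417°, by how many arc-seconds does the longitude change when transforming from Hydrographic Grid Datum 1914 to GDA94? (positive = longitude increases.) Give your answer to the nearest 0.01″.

At latitude -36.09473°, cos φ = 0.808044.
One radian of longitude at latitude φ spans R cos φ, so Δλ = ΔE / (R cos φ) = 86.6 / (6371000 × 0.808044) = 1.6822e-05 rad = 3.470″.

Δλ = 3.47″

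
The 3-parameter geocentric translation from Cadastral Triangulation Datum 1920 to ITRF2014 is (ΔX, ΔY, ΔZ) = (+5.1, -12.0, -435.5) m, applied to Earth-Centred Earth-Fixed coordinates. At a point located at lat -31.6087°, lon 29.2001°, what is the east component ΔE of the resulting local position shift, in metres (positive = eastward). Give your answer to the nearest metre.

ΔE = -13 m

The local east axis at (φ, λ) is (−sin λ, cos λ, 0), so ΔE = −sin(29.2001°)·5.1 + cos(29.2001°)·(-12.0) = -12.96 m.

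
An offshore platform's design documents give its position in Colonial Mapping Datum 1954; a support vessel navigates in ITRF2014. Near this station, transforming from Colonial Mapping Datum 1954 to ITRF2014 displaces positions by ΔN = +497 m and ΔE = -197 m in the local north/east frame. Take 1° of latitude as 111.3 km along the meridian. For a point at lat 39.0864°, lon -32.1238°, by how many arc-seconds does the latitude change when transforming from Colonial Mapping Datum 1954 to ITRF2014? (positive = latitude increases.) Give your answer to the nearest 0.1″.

Δφ = 16.1″

1° of latitude = 111.3 km, so Δφ = 497.0 / 111300 = 0.0044654° = 16.075″.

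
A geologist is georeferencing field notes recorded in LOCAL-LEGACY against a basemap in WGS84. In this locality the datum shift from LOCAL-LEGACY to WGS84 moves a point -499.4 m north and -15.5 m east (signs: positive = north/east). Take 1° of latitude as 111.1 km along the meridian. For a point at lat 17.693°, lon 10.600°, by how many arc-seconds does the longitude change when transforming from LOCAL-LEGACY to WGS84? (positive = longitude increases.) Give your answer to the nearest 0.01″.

At latitude 17.693°, cos φ = 0.952699.
1° of longitude at this latitude = 111.1 × cos φ = 105.84 km, so Δλ = -15.5 / 105844.8 = -0.0001464° = -0.527″.

Δλ = -0.53″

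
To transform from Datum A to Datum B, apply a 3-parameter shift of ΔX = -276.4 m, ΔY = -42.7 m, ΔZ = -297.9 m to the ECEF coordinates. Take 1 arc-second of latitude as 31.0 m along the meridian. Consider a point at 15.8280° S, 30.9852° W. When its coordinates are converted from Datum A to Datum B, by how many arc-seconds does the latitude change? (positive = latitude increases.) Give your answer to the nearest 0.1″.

sin φ = -0.272750, cos φ = 0.962085, sin λ = -0.514817, cos λ = 0.857300.
North component: ΔN = −sin φ cos λ·ΔX − sin φ sin λ·ΔY + cos φ·ΔZ = −(-0.272750)(0.857300)(-276.4) − (-0.272750)(-0.514817)(-42.7) + (0.962085)(-297.9) = -345.24 m.
1° of latitude spans 3600 × 31.00 = 111600 m, so Δφ = -345.24 / 111600 × 3600 = -11.137″.

Δφ = -11.1″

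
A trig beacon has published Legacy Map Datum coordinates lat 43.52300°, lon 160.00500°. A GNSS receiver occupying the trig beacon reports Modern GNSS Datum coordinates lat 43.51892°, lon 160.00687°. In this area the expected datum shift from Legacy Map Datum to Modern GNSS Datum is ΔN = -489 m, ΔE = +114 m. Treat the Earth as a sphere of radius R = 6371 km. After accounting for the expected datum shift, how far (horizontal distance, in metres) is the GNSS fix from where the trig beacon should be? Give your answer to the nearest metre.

Observed coordinate differences: Δφ = -0.00408°, Δλ = +0.00187°.
Converting to metres (1° lat = 111195 m, cos φ = 0.725098): observed ΔN = -453.7 m, observed ΔE = 150.8 m.
Subtracting the expected shift leaves a residual of -453.7 − (-489) = 35.3 m north and 150.8 − (114) = 36.8 m east.
Residual distance = √(35.3² + 36.8²) = 51.0 m.

51 m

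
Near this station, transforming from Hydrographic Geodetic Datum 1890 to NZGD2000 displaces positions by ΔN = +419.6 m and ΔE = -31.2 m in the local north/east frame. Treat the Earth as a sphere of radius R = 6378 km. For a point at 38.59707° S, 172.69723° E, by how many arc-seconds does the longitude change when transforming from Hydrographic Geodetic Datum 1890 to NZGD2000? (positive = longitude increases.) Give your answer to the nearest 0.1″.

Δλ = -1.3″

At latitude -38.59707°, cos φ = 0.781552.
One radian of longitude at latitude φ spans R cos φ, so Δλ = ΔE / (R cos φ) = -31.2 / (6378000 × 0.781552) = -6.2591e-06 rad = -1.291″.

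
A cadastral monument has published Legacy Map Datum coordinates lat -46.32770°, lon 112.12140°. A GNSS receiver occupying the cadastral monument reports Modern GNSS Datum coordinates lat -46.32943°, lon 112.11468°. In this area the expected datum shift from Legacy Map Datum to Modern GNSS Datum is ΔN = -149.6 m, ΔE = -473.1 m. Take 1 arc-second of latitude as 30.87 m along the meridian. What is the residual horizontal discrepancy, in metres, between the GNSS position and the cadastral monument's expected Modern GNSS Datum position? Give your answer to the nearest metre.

60 m

Observed coordinate differences: Δφ = -0.00173°, Δλ = -0.00672°.
Converting to metres (1° lat = 111132 m, cos φ = 0.690533): observed ΔN = -192.3 m, observed ΔE = -515.7 m.
Subtracting the expected shift leaves a residual of -192.3 − (-149.6) = -42.7 m north and -515.7 − (-473.1) = -42.6 m east.
Residual distance = √((-42.7)² + (-42.6)²) = 60.3 m.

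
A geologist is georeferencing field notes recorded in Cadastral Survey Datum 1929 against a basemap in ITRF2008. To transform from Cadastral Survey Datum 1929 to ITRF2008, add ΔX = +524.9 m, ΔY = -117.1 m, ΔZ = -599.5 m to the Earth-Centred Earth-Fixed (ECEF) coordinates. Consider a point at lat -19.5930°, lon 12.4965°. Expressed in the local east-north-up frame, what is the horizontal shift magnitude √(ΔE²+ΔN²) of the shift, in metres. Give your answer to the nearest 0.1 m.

461.6 m

At φ = -19.5930°, λ = 12.4965°: sin φ = -0.335336, cos φ = 0.942098, sin λ = 0.216380, cos λ = 0.976309.
ΔE = −sin λ·ΔX + cos λ·ΔY = −(0.216380)·(524.9) + (0.976309)·(-117.1) = -227.90 m.
ΔN = −sin φ cos λ·ΔX − sin φ sin λ·ΔY + cos φ·ΔZ = −(-0.335336)(0.976309)(524.9) − (-0.335336)(0.216380)(-117.1) + (0.942098)(-599.5) = -401.44 m.
Horizontal magnitude = √(ΔE² + ΔN²) = √((-227.90)² + (-401.44)²) = 461.62 m.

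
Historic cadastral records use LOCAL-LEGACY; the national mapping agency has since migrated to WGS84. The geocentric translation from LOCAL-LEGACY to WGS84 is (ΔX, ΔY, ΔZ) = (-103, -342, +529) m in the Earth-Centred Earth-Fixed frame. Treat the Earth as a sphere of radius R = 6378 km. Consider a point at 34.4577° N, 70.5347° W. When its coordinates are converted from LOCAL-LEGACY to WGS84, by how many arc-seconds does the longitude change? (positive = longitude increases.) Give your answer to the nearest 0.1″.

Δλ = -8.3″

sin φ = 0.565798, cos φ = 0.824544, sin λ = -0.942843, cos λ = 0.333236.
East component: ΔE = −sin λ·ΔX + cos λ·ΔY = −(-0.942843)(-103) + (0.333236)(-342) = -211.08 m.
1° of latitude spans πR/180 = 111317 m; at latitude φ, 1° of longitude spans that × cos φ = 91785.9 m, so Δλ = -211.08 / 91785.9 × 3600 = -8.279″.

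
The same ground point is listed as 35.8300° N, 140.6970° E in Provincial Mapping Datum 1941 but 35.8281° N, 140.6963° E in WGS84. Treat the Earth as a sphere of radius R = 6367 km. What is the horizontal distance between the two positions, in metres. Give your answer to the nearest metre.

Δφ = 35.8281° − 35.8300° = -0.0019°; Δλ = 140.6963° − 140.6970° = -0.0007°.
1° along a meridian = πR/180 = 111125 m.
ΔN = Δφ × 111125 = -211.1 m; ΔE = Δλ × 111125 × cos(35.8300°) = -0.0007 × 111125 × 0.810757 = -63.1 m.
Distance = √(ΔE² + ΔN²) = √((-63.1)² + (-211.1)²) = 220.4 m.

220 m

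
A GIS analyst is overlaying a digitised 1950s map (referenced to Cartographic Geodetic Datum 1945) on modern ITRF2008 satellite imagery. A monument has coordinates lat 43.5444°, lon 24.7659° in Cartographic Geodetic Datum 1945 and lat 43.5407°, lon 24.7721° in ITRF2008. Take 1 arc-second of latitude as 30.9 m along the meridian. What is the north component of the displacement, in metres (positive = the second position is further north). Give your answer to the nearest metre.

ΔN = -412 m

Δφ = 43.5407° − 43.5444° = -0.0037°; Δλ = 24.7721° − 24.7659° = +0.0062°.
1° of latitude = 3600 × 30.90 = 111240 m.
ΔN = Δφ × 111240 = -411.6 m; ΔE = Δλ × 111240 × cos(43.5444°) = +0.0062 × 111240 × 0.724841 = 499.9 m.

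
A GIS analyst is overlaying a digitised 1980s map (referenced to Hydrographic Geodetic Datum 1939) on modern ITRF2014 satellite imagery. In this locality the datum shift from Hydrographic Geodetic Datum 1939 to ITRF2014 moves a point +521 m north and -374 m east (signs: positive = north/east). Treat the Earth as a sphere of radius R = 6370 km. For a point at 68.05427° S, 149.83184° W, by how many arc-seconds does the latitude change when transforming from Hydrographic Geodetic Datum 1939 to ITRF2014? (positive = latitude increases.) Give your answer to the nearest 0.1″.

Δφ = 16.9″

On a sphere of radius R, 1 rad of latitude = R, so Δφ = ΔN / R = 521.0 / 6370000 = 8.1790e-05 rad = 16.870″.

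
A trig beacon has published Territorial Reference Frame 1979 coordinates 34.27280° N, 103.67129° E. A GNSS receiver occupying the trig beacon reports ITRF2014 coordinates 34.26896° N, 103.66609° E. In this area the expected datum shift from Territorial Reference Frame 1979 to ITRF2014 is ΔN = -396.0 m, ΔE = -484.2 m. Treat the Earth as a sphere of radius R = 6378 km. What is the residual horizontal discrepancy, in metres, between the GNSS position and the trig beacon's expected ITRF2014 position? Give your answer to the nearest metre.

Observed coordinate differences: Δφ = -0.00384°, Δλ = -0.00520°.
Converting to metres (1° lat = 111317 m, cos φ = 0.826366): observed ΔN = -427.5 m, observed ΔE = -478.3 m.
Subtracting the expected shift leaves a residual of -427.5 − (-396.0) = -31.5 m north and -478.3 − (-484.2) = 5.9 m east.
Residual distance = √((-31.5)² + 5.9²) = 32.0 m.

32 m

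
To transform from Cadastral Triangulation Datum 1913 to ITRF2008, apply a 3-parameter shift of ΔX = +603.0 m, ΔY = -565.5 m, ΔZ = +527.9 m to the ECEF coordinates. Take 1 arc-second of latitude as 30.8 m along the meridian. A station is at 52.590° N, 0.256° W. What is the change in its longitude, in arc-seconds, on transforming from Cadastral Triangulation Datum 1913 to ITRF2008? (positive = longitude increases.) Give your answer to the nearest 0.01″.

sin φ = 0.794309, cos φ = 0.607514, sin λ = -0.004468, cos λ = 0.999990.
East component: ΔE = −sin λ·ΔX + cos λ·ΔY = −(-0.004468)(603.0) + (0.999990)(-565.5) = -562.80 m.
1° of latitude spans 3600 × 30.80 = 110880 m; at latitude φ, 1° of longitude spans that × cos φ = 67361.2 m, so Δλ = -562.80 / 67361.2 × 3600 = -30.078″.

Δλ = -30.08″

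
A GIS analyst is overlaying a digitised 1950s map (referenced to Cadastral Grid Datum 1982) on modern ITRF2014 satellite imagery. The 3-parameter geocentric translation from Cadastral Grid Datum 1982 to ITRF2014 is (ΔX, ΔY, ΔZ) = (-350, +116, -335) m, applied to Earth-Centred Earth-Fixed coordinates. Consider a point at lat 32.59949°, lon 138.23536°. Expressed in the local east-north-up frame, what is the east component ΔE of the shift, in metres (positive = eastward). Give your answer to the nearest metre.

ΔE = 147 m

At φ = 32.59949°, λ = 138.23536°: sin φ = 0.538763, cos φ = 0.842457, sin λ = 0.666072, cos λ = -0.745887.
ΔE = −sin λ·ΔX + cos λ·ΔY = −(0.666072)·(-350) + (-0.745887)·(116) = 146.60 m.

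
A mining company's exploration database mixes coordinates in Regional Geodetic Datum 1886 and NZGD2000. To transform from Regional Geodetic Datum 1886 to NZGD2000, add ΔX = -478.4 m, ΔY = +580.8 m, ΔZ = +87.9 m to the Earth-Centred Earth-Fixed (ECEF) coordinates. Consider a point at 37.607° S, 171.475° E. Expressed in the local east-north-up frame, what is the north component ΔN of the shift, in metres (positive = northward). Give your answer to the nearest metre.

The local north axis is (−sin φ cos λ, −sin φ sin λ, cos φ), giving ΔN = 288.714 + 52.541 + 69.636 = 410.89 m.

ΔN = 411 m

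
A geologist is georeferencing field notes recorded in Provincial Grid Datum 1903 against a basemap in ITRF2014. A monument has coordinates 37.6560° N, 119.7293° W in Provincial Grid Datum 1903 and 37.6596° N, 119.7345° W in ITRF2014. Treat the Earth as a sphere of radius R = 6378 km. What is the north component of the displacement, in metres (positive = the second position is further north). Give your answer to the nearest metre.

ΔN = 401 m

Δφ = 37.6596° − 37.6560° = +0.0036°; Δλ = -119.7345° − -119.7293° = -0.0052°.
1° along a meridian = πR/180 = 111317 m.
ΔN = Δφ × 111317 = 400.7 m; ΔE = Δλ × 111317 × cos(37.6560°) = -0.0052 × 111317 × 0.791693 = -458.3 m.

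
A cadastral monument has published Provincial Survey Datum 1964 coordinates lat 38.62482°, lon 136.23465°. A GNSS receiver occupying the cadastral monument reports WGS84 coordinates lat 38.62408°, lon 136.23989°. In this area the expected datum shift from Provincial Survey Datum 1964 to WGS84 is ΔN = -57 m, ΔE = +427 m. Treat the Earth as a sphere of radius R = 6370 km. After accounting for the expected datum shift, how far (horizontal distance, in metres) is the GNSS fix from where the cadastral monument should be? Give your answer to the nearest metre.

Observed coordinate differences: Δφ = -0.00074°, Δλ = +0.00524°.
Converting to metres (1° lat = 111177 m, cos φ = 0.781250): observed ΔN = -82.3 m, observed ΔE = 455.1 m.
Subtracting the expected shift leaves a residual of -82.3 − (-57) = -25.3 m north and 455.1 − (427) = 28.1 m east.
Residual distance = √((-25.3)² + 28.1²) = 37.8 m.

38 m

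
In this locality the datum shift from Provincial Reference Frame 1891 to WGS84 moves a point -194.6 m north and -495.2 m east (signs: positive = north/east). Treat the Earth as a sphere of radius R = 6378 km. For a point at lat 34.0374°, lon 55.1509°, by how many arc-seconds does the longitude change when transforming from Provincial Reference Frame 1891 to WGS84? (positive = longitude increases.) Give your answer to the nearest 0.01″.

At latitude 34.0374°, cos φ = 0.828672.
One radian of longitude at latitude φ spans R cos φ, so Δλ = ΔE / (R cos φ) = -495.2 / (6378000 × 0.828672) = -9.3694e-05 rad = -19.326″.

Δλ = -19.33″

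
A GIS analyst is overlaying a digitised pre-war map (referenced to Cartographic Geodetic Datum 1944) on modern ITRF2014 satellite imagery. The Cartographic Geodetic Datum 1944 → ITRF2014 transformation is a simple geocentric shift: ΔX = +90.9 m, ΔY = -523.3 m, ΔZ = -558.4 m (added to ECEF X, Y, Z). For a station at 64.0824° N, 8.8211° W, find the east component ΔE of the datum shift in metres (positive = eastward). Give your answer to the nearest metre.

At φ = 64.0824°, λ = -8.8211°: sin φ = 0.899424, cos φ = 0.437078, sin λ = -0.153350, cos λ = 0.988172.
ΔE = −sin λ·ΔX + cos λ·ΔY = −(-0.153350)·(90.9) + (0.988172)·(-523.3) = -503.17 m.

ΔE = -503 m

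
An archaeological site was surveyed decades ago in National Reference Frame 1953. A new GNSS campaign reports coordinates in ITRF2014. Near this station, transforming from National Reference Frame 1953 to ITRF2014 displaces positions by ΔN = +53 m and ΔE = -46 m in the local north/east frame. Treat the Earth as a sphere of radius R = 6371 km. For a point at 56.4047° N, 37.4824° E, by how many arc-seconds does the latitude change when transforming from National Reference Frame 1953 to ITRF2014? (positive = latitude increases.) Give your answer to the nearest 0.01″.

On a sphere of radius R, 1 rad of latitude = R, so Δφ = ΔN / R = 53.0 / 6371000 = 8.3189e-06 rad = 1.716″.

Δφ = 1.72″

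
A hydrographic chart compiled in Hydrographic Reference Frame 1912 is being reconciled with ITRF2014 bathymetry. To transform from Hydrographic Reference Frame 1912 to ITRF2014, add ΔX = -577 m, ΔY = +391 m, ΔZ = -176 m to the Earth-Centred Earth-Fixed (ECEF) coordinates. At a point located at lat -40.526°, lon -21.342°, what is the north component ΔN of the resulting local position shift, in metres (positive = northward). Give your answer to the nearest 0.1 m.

At φ = -40.526°, λ = -21.342°: sin φ = -0.649793, cos φ = 0.760111, sin λ = -0.363934, cos λ = 0.931425.
ΔN = −sin φ cos λ·ΔX − sin φ sin λ·ΔY + cos φ·ΔZ = −(-0.649793)(0.931425)(-577) − (-0.649793)(-0.363934)(391) + (0.760111)(-176) = -575.46 m.

ΔN = -575.5 m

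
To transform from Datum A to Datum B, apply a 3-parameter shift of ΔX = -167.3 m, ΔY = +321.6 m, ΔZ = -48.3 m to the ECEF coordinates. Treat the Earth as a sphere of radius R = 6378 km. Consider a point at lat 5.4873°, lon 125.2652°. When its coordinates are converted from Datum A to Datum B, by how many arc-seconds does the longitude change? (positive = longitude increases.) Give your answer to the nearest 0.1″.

Δλ = -1.6″

sin φ = 0.095625, cos φ = 0.995417, sin λ = 0.816488, cos λ = -0.577362.
East component: ΔE = −sin λ·ΔX + cos λ·ΔY = −(0.816488)(-167.3) + (-0.577362)(321.6) = -49.08 m.
1° of latitude spans πR/180 = 111317 m; at latitude φ, 1° of longitude spans that × cos φ = 110807.0 m, so Δλ = -49.08 / 110807.0 × 3600 = -1.595″.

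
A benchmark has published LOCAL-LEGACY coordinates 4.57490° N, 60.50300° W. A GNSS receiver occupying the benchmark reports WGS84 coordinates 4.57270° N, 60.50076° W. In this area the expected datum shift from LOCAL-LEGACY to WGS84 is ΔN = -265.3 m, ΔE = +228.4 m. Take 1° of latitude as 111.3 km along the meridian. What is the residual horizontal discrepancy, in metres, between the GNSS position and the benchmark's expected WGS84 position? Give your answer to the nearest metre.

Observed coordinate differences: Δφ = -0.00220°, Δλ = +0.00224°.
Converting to metres (1° lat = 111300 m, cos φ = 0.996814): observed ΔN = -244.9 m, observed ΔE = 248.5 m.
Subtracting the expected shift leaves a residual of -244.9 − (-265.3) = 20.4 m north and 248.5 − (228.4) = 20.1 m east.
Residual distance = √(20.4² + 20.1²) = 28.7 m.

29 m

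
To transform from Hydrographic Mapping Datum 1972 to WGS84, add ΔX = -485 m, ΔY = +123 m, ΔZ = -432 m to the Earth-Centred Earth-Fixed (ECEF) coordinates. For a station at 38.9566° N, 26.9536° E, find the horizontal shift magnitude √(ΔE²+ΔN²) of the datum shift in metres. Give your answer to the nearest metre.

344 m

The local east axis at (φ, λ) is (−sin λ, cos λ, 0), so ΔE = −sin(26.9536°)·(-485) + cos(26.9536°)·123 = 329.47 m.
The local north axis is (−sin φ cos λ, −sin φ sin λ, cos φ), giving ΔN = 271.811 − 35.053 − 335.933 = -99.18 m.
Horizontal magnitude = √(ΔE² + ΔN²) = √(329.47² + (-99.18)²) = 344.08 m.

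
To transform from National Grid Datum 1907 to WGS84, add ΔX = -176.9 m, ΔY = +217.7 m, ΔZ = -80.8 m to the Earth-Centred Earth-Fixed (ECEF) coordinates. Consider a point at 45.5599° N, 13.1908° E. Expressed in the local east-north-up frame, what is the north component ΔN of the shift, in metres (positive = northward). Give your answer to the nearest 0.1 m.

ΔN = 30.9 m

At φ = 45.5599°, λ = 13.1908°: sin φ = 0.713983, cos φ = 0.700163, sin λ = 0.228195, cos λ = 0.973616.
ΔN = −sin φ cos λ·ΔX − sin φ sin λ·ΔY + cos φ·ΔZ = −(0.713983)(0.973616)(-176.9) − (0.713983)(0.228195)(217.7) + (0.700163)(-80.8) = 30.93 m.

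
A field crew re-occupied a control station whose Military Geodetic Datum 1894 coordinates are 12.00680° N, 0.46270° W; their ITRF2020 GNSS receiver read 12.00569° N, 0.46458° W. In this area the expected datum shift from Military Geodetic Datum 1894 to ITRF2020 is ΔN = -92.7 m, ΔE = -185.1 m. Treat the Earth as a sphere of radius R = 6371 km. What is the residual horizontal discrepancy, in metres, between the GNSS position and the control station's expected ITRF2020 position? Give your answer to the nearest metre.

Observed coordinate differences: Δφ = -0.00111°, Δλ = -0.00188°.
Converting to metres (1° lat = 111195 m, cos φ = 0.978123): observed ΔN = -123.4 m, observed ΔE = -204.5 m.
Subtracting the expected shift leaves a residual of -123.4 − (-92.7) = -30.7 m north and -204.5 − (-185.1) = -19.4 m east.
Residual distance = √((-30.7)² + (-19.4)²) = 36.3 m.

36 m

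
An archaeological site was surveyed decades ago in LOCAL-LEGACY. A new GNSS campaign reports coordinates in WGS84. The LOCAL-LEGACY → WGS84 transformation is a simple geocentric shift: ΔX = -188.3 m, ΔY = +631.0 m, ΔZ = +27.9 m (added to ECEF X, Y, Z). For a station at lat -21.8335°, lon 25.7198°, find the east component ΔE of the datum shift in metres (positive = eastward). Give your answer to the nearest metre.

The local east axis at (φ, λ) is (−sin λ, cos λ, 0), so ΔE = −sin(25.7198°)·(-188.3) + cos(25.7198°)·631.0 = 650.20 m.

ΔE = 650 m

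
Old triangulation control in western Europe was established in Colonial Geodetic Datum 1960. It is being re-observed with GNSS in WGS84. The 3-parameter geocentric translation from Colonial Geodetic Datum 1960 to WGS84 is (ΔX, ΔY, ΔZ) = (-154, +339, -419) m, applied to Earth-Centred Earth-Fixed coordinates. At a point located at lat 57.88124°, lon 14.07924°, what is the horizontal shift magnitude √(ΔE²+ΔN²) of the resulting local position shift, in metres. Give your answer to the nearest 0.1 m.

402.2 m

At φ = 57.88124°, λ = 14.07924°: sin φ = 0.846948, cos φ = 0.531676, sin λ = 0.243264, cos λ = 0.969960.
ΔE = −sin λ·ΔX + cos λ·ΔY = −(0.243264)·(-154) + (0.969960)·(339) = 366.28 m.
ΔN = −sin φ cos λ·ΔX − sin φ sin λ·ΔY + cos φ·ΔZ = −(0.846948)(0.969960)(-154) − (0.846948)(0.243264)(339) + (0.531676)(-419) = -166.11 m.
Horizontal magnitude = √(ΔE² + ΔN²) = √(366.28² + (-166.11)²) = 402.18 m.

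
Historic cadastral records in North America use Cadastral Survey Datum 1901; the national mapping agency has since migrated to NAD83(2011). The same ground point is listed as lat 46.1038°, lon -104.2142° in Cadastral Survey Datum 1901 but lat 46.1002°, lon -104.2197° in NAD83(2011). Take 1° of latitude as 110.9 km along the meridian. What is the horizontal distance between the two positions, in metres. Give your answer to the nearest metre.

Δφ = 46.1002° − 46.1038° = -0.0036°; Δλ = -104.2197° − -104.2142° = -0.0055°.
ΔN = Δφ × 110900 = -399.2 m; ΔE = Δλ × 110900 × cos(46.1038°) = -0.0055 × 110900 × 0.693354 = -422.9 m.
Distance = √(ΔE² + ΔN²) = √((-422.9)² + (-399.2)²) = 581.6 m.

582 m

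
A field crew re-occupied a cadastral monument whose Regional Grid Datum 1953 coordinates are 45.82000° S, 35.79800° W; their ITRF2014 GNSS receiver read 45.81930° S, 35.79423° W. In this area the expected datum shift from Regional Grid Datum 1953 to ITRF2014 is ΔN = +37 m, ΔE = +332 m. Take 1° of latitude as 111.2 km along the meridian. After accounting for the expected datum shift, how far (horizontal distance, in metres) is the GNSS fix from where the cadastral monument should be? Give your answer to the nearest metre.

57 m

Observed coordinate differences: Δφ = +0.00070°, Δλ = +0.00377°.
Converting to metres (1° lat = 111200 m, cos φ = 0.696915): observed ΔN = 77.8 m, observed ΔE = 292.2 m.
Subtracting the expected shift leaves a residual of 77.8 − (37) = 40.8 m north and 292.2 − (332) = -39.8 m east.
Residual distance = √(40.8² + (-39.8)²) = 57.1 m.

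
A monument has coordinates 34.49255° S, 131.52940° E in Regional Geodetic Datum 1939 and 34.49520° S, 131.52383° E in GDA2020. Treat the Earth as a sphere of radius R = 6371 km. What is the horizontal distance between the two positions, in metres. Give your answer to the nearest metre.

589 m

Δφ = -34.49520° − -34.49255° = -0.00265°; Δλ = 131.52383° − 131.52940° = -0.00557°.
1° along a meridian = πR/180 = 111195 m.
ΔN = Δφ × 111195 = -294.7 m; ΔE = Δλ × 111195 × cos(-34.49255°) = -0.00557 × 111195 × 0.824200 = -510.5 m.
Distance = √(ΔE² + ΔN²) = √((-510.5)² + (-294.7)²) = 589.4 m.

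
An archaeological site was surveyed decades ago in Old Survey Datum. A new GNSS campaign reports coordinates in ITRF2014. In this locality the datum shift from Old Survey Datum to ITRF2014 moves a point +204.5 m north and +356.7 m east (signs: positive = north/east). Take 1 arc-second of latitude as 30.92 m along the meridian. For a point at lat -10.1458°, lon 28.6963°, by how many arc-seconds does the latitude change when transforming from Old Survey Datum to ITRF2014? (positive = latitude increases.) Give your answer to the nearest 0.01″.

1″ of latitude = 30.92 m, so Δφ = 204.5 / 30.92 = 6.614″.

Δφ = 6.61″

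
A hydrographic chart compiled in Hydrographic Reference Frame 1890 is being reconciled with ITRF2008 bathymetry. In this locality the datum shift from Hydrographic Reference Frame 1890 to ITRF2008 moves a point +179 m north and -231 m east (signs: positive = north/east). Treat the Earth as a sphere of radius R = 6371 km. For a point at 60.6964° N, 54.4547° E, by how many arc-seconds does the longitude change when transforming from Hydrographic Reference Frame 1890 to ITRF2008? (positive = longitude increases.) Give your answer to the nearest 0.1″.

At latitude 60.6964°, cos φ = 0.489437.
One radian of longitude at latitude φ spans R cos φ, so Δλ = ΔE / (R cos φ) = -231.0 / (6371000 × 0.489437) = -7.4081e-05 rad = -15.280″.

Δλ = -15.3″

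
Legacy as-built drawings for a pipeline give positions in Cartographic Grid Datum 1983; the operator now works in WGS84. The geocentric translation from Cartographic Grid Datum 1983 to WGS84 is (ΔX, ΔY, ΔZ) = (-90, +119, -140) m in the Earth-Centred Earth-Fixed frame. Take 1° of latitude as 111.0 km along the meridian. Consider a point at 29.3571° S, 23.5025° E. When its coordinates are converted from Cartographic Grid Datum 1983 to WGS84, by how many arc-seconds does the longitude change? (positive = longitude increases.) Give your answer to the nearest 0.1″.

Δλ = 5.4″

sin φ = -0.490251, cos φ = 0.871581, sin λ = 0.398789, cos λ = 0.917043.
East component: ΔE = −sin λ·ΔX + cos λ·ΔY = −(0.398789)(-90) + (0.917043)(119) = 145.02 m.
1° of latitude spans 111000 m; at latitude φ, 1° of longitude spans that × cos φ = 96745.5 m, so Δλ = 145.02 / 96745.5 × 3600 = 5.396″.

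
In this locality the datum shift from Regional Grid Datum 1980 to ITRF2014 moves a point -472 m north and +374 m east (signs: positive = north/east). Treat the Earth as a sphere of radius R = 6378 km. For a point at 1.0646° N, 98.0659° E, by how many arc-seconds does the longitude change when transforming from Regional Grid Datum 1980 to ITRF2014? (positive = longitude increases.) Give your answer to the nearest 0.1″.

Δλ = 12.1″

At latitude 1.0646°, cos φ = 0.999827.
One radian of longitude at latitude φ spans R cos φ, so Δλ = ΔE / (R cos φ) = 374.0 / (6378000 × 0.999827) = 5.8649e-05 rad = 12.097″.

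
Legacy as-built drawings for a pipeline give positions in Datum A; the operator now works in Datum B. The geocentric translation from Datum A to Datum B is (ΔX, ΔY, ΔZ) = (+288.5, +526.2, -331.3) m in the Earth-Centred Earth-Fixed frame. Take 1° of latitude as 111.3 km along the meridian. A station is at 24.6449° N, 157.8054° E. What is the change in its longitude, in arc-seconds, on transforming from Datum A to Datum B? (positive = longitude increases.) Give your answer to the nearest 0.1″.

sin φ = 0.416993, cos φ = 0.908910, sin λ = 0.377754, cos λ = -0.925906.
East component: ΔE = −sin λ·ΔX + cos λ·ΔY = −(0.377754)(288.5) + (-0.925906)(526.2) = -596.19 m.
1° of latitude spans 111300 m; at latitude φ, 1° of longitude spans that × cos φ = 101161.6 m, so Δλ = -596.19 / 101161.6 × 3600 = -21.217″.

Δλ = -21.2″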